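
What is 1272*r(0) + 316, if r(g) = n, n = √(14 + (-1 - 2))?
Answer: 316 + 1272*√11 ≈ 4534.8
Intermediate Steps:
n = √11 (n = √(14 - 3) = √11 ≈ 3.3166)
r(g) = √11
1272*r(0) + 316 = 1272*√11 + 316 = 316 + 1272*√11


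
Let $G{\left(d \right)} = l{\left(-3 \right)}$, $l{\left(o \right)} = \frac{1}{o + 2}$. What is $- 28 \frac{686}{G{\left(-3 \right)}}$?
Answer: $19208$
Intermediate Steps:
$l{\left(o \right)} = \frac{1}{2 + o}$
$G{\left(d \right)} = -1$ ($G{\left(d \right)} = \frac{1}{2 - 3} = \frac{1}{-1} = -1$)
$- 28 \frac{686}{G{\left(-3 \right)}} = - 28 \frac{686}{-1} = - 28 \cdot 686 \left(-1\right) = \left(-28\right) \left(-686\right) = 19208$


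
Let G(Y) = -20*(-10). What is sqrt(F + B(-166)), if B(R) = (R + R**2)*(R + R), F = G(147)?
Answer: 4*I*sqrt(568330) ≈ 3015.5*I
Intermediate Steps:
G(Y) = 200
F = 200
B(R) = 2*R*(R + R**2) (B(R) = (R + R**2)*(2*R) = 2*R*(R + R**2))
sqrt(F + B(-166)) = sqrt(200 + 2*(-166)**2*(1 - 166)) = sqrt(200 + 2*27556*(-165)) = sqrt(200 - 9093480) = sqrt(-9093280) = 4*I*sqrt(568330)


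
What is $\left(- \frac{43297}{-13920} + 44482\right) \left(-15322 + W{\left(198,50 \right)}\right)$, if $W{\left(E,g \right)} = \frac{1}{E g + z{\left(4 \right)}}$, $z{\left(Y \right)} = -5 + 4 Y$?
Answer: $- \frac{3242566126490873}{4757280} \approx -6.816 \cdot 10^{8}$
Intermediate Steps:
$W{\left(E,g \right)} = \frac{1}{11 + E g}$ ($W{\left(E,g \right)} = \frac{1}{E g + \left(-5 + 4 \cdot 4\right)} = \frac{1}{E g + \left(-5 + 16\right)} = \frac{1}{E g + 11} = \frac{1}{11 + E g}$)
$\left(- \frac{43297}{-13920} + 44482\right) \left(-15322 + W{\left(198,50 \right)}\right) = \left(- \frac{43297}{-13920} + 44482\right) \left(-15322 + \frac{1}{11 + 198 \cdot 50}\right) = \left(\left(-43297\right) \left(- \frac{1}{13920}\right) + 44482\right) \left(-15322 + \frac{1}{11 + 9900}\right) = \left(\frac{1493}{480} + 44482\right) \left(-15322 + \frac{1}{9911}\right) = \frac{21352853 \left(-15322 + \frac{1}{9911}\right)}{480} = \frac{21352853}{480} \left(- \frac{151856341}{9911}\right) = - \frac{3242566126490873}{4757280}$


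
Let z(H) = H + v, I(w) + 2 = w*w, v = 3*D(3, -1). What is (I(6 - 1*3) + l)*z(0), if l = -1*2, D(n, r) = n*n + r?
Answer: 120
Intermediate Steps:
D(n, r) = r + n² (D(n, r) = n² + r = r + n²)
v = 24 (v = 3*(-1 + 3²) = 3*(-1 + 9) = 3*8 = 24)
I(w) = -2 + w² (I(w) = -2 + w*w = -2 + w²)
z(H) = 24 + H (z(H) = H + 24 = 24 + H)
l = -2
(I(6 - 1*3) + l)*z(0) = ((-2 + (6 - 1*3)²) - 2)*(24 + 0) = ((-2 + (6 - 3)²) - 2)*24 = ((-2 + 3²) - 2)*24 = ((-2 + 9) - 2)*24 = (7 - 2)*24 = 5*24 = 120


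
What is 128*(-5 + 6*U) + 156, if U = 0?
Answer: -484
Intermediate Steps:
128*(-5 + 6*U) + 156 = 128*(-5 + 6*0) + 156 = 128*(-5 + 0) + 156 = 128*(-5) + 156 = -640 + 156 = -484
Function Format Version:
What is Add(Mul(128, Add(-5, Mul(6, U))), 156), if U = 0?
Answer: -484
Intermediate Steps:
Add(Mul(128, Add(-5, Mul(6, U))), 156) = Add(Mul(128, Add(-5, Mul(6, 0))), 156) = Add(Mul(128, Add(-5, 0)), 156) = Add(Mul(128, -5), 156) = Add(-640, 156) = -484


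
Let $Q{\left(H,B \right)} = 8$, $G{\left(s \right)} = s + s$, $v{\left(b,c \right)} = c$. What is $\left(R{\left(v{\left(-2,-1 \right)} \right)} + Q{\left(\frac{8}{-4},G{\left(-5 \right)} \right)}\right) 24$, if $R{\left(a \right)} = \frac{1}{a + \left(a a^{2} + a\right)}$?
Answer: $184$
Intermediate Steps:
$G{\left(s \right)} = 2 s$
$R{\left(a \right)} = \frac{1}{a^{3} + 2 a}$ ($R{\left(a \right)} = \frac{1}{a + \left(a^{3} + a\right)} = \frac{1}{a + \left(a + a^{3}\right)} = \frac{1}{a^{3} + 2 a}$)
$\left(R{\left(v{\left(-2,-1 \right)} \right)} + Q{\left(\frac{8}{-4},G{\left(-5 \right)} \right)}\right) 24 = \left(\frac{1}{\left(-1\right) \left(2 + \left(-1\right)^{2}\right)} + 8\right) 24 = \left(- \frac{1}{2 + 1} + 8\right) 24 = \left(- \frac{1}{3} + 8\right) 24 = \frac{23}{3} \cdot 24 = 184$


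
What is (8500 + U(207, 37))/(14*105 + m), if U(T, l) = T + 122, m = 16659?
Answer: 2943/6043 ≈ 0.48701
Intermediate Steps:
U(T, l) = 122 + T
(8500 + U(207, 37))/(14*105 + m) = (8500 + (122 + 207))/(14*105 + 16659) = (8500 + 329)/(1470 + 16659) = 8829/18129 = 8829*(1/18129) = 2943/6043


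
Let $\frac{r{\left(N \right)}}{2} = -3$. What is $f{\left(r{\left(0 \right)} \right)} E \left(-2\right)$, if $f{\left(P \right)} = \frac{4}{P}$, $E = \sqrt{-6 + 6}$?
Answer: $0$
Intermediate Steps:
$r{\left(N \right)} = -6$ ($r{\left(N \right)} = 2 \left(-3\right) = -6$)
$E = 0$ ($E = \sqrt{0} = 0$)
$f{\left(r{\left(0 \right)} \right)} E \left(-2\right) = \frac{4}{-6} \cdot 0 \left(-2\right) = 4 \left(- \frac{1}{6}\right) 0 \left(-2\right) = \left(- \frac{2}{3}\right) 0 \left(-2\right) = 0 \left(-2\right) = 0$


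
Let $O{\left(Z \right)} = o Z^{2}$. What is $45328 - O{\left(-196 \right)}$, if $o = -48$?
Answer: $1889296$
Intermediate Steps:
$O{\left(Z \right)} = - 48 Z^{2}$
$45328 - O{\left(-196 \right)} = 45328 - - 48 \left(-196\right)^{2} = 45328 - \left(-48\right) 38416 = 45328 - -1843968 = 45328 + 1843968 = 1889296$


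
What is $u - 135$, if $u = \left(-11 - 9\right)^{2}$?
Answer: $265$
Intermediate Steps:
$u = 400$ ($u = \left(-20\right)^{2} = 400$)
$u - 135 = 400 - 135 = 265$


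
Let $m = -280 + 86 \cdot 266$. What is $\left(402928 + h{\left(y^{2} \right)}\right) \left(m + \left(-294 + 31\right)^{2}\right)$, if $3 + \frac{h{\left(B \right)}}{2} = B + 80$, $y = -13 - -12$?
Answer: $36989003260$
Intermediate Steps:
$y = -1$ ($y = -13 + 12 = -1$)
$m = 22596$ ($m = -280 + 22876 = 22596$)
$h{\left(B \right)} = 154 + 2 B$ ($h{\left(B \right)} = -6 + 2 \left(B + 80\right) = -6 + 2 \left(80 + B\right) = -6 + \left(160 + 2 B\right) = 154 + 2 B$)
$\left(402928 + h{\left(y^{2} \right)}\right) \left(m + \left(-294 + 31\right)^{2}\right) = \left(402928 + \left(154 + 2 \left(-1\right)^{2}\right)\right) \left(22596 + \left(-294 + 31\right)^{2}\right) = \left(402928 + \left(154 + 2 \cdot 1\right)\right) \left(22596 + \left(-263\right)^{2}\right) = \left(402928 + \left(154 + 2\right)\right) \left(22596 + 69169\right) = \left(402928 + 156\right) 91765 = 403084 \cdot 91765 = 36989003260$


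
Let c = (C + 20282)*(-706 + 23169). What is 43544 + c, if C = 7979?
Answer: 634870387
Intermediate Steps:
c = 634826843 (c = (7979 + 20282)*(-706 + 23169) = 28261*22463 = 634826843)
43544 + c = 43544 + 634826843 = 634870387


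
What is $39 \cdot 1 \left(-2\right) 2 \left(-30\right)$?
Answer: $4680$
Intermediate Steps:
$39 \cdot 1 \left(-2\right) 2 \left(-30\right) = 39 \left(\left(-2\right) 2\right) \left(-30\right) = 39 \left(-4\right) \left(-30\right) = \left(-156\right) \left(-30\right) = 4680$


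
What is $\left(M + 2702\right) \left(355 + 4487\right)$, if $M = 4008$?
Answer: $32489820$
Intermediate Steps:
$\left(M + 2702\right) \left(355 + 4487\right) = \left(4008 + 2702\right) \left(355 + 4487\right) = 6710 \cdot 4842 = 32489820$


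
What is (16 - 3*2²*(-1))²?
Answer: 784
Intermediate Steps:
(16 - 3*2²*(-1))² = (16 - 3*4*(-1))² = (16 - 12*(-1))² = (16 + 12)² = 28² = 784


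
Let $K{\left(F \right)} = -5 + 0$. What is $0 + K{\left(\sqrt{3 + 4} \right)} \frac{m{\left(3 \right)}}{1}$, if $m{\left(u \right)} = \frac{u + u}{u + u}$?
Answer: $-5$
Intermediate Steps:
$m{\left(u \right)} = 1$ ($m{\left(u \right)} = \frac{2 u}{2 u} = 2 u \frac{1}{2 u} = 1$)
$K{\left(F \right)} = -5$
$0 + K{\left(\sqrt{3 + 4} \right)} \frac{m{\left(3 \right)}}{1} = 0 - 5 \cdot 1 \cdot 1^{-1} = 0 - 5 \cdot 1 \cdot 1 = 0 - 5 = -5$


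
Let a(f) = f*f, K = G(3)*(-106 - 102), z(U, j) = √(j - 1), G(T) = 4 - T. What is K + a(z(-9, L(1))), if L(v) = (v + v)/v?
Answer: -207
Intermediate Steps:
L(v) = 2 (L(v) = (2*v)/v = 2)
z(U, j) = √(-1 + j)
K = -208 (K = (4 - 1*3)*(-106 - 102) = (4 - 3)*(-208) = 1*(-208) = -208)
a(f) = f²
K + a(z(-9, L(1))) = -208 + (√(-1 + 2))² = -208 + (√1)² = -208 + 1² = -208 + 1 = -207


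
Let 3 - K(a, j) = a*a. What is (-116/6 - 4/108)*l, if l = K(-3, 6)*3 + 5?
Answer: 6799/27 ≈ 251.81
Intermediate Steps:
K(a, j) = 3 - a**2 (K(a, j) = 3 - a*a = 3 - a**2)
l = -13 (l = (3 - 1*(-3)**2)*3 + 5 = (3 - 1*9)*3 + 5 = (3 - 9)*3 + 5 = -6*3 + 5 = -18 + 5 = -13)
(-116/6 - 4/108)*l = (-116/6 - 4/108)*(-13) = (-116*1/6 - 4*1/108)*(-13) = (-58/3 - 1/27)*(-13) = -523/27*(-13) = 6799/27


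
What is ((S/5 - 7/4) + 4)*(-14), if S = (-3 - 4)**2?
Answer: -1687/10 ≈ -168.70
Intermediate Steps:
S = 49 (S = (-7)**2 = 49)
((S/5 - 7/4) + 4)*(-14) = ((49/5 - 7/4) + 4)*(-14) = (161/20 + 4)*(-14) = (241/20)*(-14) = -1687/10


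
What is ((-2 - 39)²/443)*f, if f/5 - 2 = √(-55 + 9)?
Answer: 16810/443 + 8405*I*√46/443 ≈ 37.946 + 128.68*I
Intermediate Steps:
f = 10 + 5*I*√46 (f = 10 + 5*√(-55 + 9) = 10 + 5*√(-46) = 10 + 5*(I*√46) = 10 + 5*I*√46 ≈ 10.0 + 33.912*I)
((-2 - 39)²/443)*f = ((-2 - 39)²/443)*(10 + 5*I*√46) = ((-41)²*(1/443))*(10 + 5*I*√46) = (1681*(1/443))*(10 + 5*I*√46) = 1681*(10 + 5*I*√46)/443 = 16810/443 + 8405*I*√46/443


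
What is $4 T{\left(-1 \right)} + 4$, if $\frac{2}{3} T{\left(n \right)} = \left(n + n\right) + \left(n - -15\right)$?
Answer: $76$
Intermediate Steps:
$T{\left(n \right)} = \frac{45}{2} + \frac{9 n}{2}$ ($T{\left(n \right)} = \frac{3 \left(\left(n + n\right) + \left(n - -15\right)\right)}{2} = \frac{3 \left(2 n + \left(n + 15\right)\right)}{2} = \frac{3 \left(2 n + \left(15 + n\right)\right)}{2} = \frac{3 \left(15 + 3 n\right)}{2} = \frac{45}{2} + \frac{9 n}{2}$)
$4 T{\left(-1 \right)} + 4 = 4 \left(\frac{45}{2} + \frac{9}{2} \left(-1\right)\right) + 4 = 4 \left(\frac{45}{2} - \frac{9}{2}\right) + 4 = 4 \cdot 18 + 4 = 72 + 4 = 76$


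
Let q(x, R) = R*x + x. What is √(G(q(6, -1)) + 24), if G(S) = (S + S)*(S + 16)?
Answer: 2*√6 ≈ 4.8990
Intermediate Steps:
q(x, R) = x + R*x
G(S) = 2*S*(16 + S) (G(S) = (2*S)*(16 + S) = 2*S*(16 + S))
√(G(q(6, -1)) + 24) = √(2*(6*(1 - 1))*(16 + 6*(1 - 1)) + 24) = √(2*(6*0)*(16 + 6*0) + 24) = √(2*0*(16 + 0) + 24) = √(2*0*16 + 24) = √(0 + 24) = √24 = 2*√6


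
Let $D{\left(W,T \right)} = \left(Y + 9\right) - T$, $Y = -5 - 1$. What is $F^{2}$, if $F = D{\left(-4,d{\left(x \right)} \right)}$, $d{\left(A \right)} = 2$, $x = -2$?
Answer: $1$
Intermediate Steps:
$Y = -6$
$D{\left(W,T \right)} = 3 - T$ ($D{\left(W,T \right)} = \left(-6 + 9\right) - T = 3 - T$)
$F = 1$ ($F = 3 - 2 = 1$)
$F^{2} = 1^{2} = 1$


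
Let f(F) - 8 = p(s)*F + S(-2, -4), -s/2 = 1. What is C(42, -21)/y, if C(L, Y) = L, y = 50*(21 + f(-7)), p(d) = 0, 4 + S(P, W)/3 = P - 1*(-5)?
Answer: 21/650 ≈ 0.032308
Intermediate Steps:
S(P, W) = 3 + 3*P (S(P, W) = -12 + 3*(P - 1*(-5)) = -12 + 3*(P + 5) = -12 + 3*(5 + P) = -12 + (15 + 3*P) = 3 + 3*P)
s = -2 (s = -2*1 = -2)
f(F) = 5 (f(F) = 8 + (0*F + (3 + 3*(-2))) = 8 + (0 + (3 - 6)) = 8 + (0 - 3) = 8 - 3 = 5)
y = 1300 (y = 50*(21 + 5) = 50*26 = 1300)
C(42, -21)/y = 42/1300 = 42*(1/1300) = 21/650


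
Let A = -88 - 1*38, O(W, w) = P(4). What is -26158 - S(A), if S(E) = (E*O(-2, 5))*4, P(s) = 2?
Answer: -25150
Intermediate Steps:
O(W, w) = 2
A = -126 (A = -88 - 38 = -126)
S(E) = 8*E (S(E) = (E*2)*4 = (2*E)*4 = 8*E)
-26158 - S(A) = -26158 - 8*(-126) = -26158 - 1*(-1008) = -26158 + 1008 = -25150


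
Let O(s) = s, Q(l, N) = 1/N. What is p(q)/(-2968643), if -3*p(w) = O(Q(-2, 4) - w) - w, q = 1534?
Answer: -12271/35623716 ≈ -0.00034446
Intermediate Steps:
p(w) = -1/12 + 2*w/3 (p(w) = -((1/4 - w) - w)/3 = -((¼ - w) - w)/3 = -(¼ - 2*w)/3 = -1/12 + 2*w/3)
p(q)/(-2968643) = (-1/12 + (⅔)*1534)/(-2968643) = (-1/12 + 3068/3)*(-1/2968643) = (12271/12)*(-1/2968643) = -12271/35623716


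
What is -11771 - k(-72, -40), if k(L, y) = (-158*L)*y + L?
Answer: 443341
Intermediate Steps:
k(L, y) = L - 158*L*y (k(L, y) = -158*L*y + L = L - 158*L*y)
-11771 - k(-72, -40) = -11771 - (-72)*(1 - 158*(-40)) = -11771 - (-72)*(1 + 6320) = -11771 - (-72)*6321 = -11771 - 1*(-455112) = -11771 + 455112 = 443341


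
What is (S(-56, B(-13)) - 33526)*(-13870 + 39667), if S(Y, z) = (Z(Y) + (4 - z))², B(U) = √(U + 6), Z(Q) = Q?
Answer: -795295713 + 2682888*I*√7 ≈ -7.953e+8 + 7.0983e+6*I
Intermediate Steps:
B(U) = √(6 + U)
S(Y, z) = (4 + Y - z)² (S(Y, z) = (Y + (4 - z))² = (4 + Y - z)²)
(S(-56, B(-13)) - 33526)*(-13870 + 39667) = ((4 - 56 - √(6 - 13))² - 33526)*(-13870 + 39667) = ((4 - 56 - √(-7))² - 33526)*25797 = ((4 - 56 - I*√7)² - 33526)*25797 = ((-52 - I*√7)² - 33526)*25797 = (-33526 + (-52 - I*√7)²)*25797 = -864870222 + 25797*(-52 - I*√7)²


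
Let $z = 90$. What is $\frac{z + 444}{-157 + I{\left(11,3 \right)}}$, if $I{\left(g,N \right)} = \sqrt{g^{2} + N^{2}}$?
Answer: $- \frac{27946}{8173} - \frac{178 \sqrt{130}}{8173} \approx -3.6676$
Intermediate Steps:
$I{\left(g,N \right)} = \sqrt{N^{2} + g^{2}}$
$\frac{z + 444}{-157 + I{\left(11,3 \right)}} = \frac{90 + 444}{-157 + \sqrt{3^{2} + 11^{2}}} = \frac{534}{-157 + \sqrt{9 + 121}} = \frac{534}{-157 + \sqrt{130}}$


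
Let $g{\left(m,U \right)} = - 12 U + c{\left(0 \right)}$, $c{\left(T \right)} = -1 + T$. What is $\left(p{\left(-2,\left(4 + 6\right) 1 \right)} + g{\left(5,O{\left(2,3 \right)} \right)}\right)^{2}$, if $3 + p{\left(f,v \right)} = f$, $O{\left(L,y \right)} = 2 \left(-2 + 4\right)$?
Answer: $2916$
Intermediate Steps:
$O{\left(L,y \right)} = 4$ ($O{\left(L,y \right)} = 2 \cdot 2 = 4$)
$g{\left(m,U \right)} = -1 - 12 U$ ($g{\left(m,U \right)} = - 12 U + \left(-1 + 0\right) = - 12 U - 1 = -1 - 12 U$)
$p{\left(f,v \right)} = -3 + f$
$\left(p{\left(-2,\left(4 + 6\right) 1 \right)} + g{\left(5,O{\left(2,3 \right)} \right)}\right)^{2} = \left(\left(-3 - 2\right) - 49\right)^{2} = \left(-5 - 49\right)^{2} = \left(-54\right)^{2} = 2916$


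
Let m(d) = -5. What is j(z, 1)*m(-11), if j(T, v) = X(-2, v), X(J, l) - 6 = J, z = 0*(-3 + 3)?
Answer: -20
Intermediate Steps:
z = 0 (z = 0*0 = 0)
X(J, l) = 6 + J
j(T, v) = 4 (j(T, v) = 6 - 2 = 4)
j(z, 1)*m(-11) = 4*(-5) = -20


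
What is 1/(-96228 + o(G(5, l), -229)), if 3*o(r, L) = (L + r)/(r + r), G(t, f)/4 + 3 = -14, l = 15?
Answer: -136/13086909 ≈ -1.0392e-5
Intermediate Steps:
G(t, f) = -68 (G(t, f) = -12 + 4*(-14) = -12 - 56 = -68)
o(r, L) = (L + r)/(6*r) (o(r, L) = ((L + r)/(r + r))/3 = ((L + r)/((2*r)))/3 = ((L + r)*(1/(2*r)))/3 = ((L + r)/(2*r))/3 = (L + r)/(6*r))
1/(-96228 + o(G(5, l), -229)) = 1/(-96228 + (⅙)*(-229 - 68)/(-68)) = 1/(-96228 + (⅙)*(-1/68)*(-297)) = 1/(-96228 + 99/136) = 1/(-13086909/136) = -136/13086909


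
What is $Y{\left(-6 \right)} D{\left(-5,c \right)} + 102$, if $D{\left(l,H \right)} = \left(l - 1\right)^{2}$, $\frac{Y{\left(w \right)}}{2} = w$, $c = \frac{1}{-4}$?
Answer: $-330$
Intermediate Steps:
$c = - \frac{1}{4} \approx -0.25$
$Y{\left(w \right)} = 2 w$
$D{\left(l,H \right)} = \left(-1 + l\right)^{2}$
$Y{\left(-6 \right)} D{\left(-5,c \right)} + 102 = 2 \left(-6\right) \left(-1 - 5\right)^{2} + 102 = - 12 \left(-6\right)^{2} + 102 = \left(-12\right) 36 + 102 = -432 + 102 = -330$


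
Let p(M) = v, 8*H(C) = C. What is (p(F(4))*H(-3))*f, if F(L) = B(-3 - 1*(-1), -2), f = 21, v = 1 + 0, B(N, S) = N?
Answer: -63/8 ≈ -7.8750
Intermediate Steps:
H(C) = C/8
v = 1
F(L) = -2 (F(L) = -3 - 1*(-1) = -3 + 1 = -2)
p(M) = 1
(p(F(4))*H(-3))*f = (1*((⅛)*(-3)))*21 = (1*(-3/8))*21 = -3/8*21 = -63/8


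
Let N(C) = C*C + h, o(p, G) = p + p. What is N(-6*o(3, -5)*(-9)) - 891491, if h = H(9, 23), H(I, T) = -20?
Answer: -786535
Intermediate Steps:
o(p, G) = 2*p
h = -20
N(C) = -20 + C² (N(C) = C*C - 20 = C² - 20 = -20 + C²)
N(-6*o(3, -5)*(-9)) - 891491 = (-20 + (-12*3*(-9))²) - 891491 = (-20 + (-6*6*(-9))²) - 891491 = (-20 + (-36*(-9))²) - 891491 = (-20 + 324²) - 891491 = (-20 + 104976) - 891491 = 104956 - 891491 = -786535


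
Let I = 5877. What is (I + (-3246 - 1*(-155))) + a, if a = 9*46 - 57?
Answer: 3143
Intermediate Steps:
a = 357 (a = 414 - 57 = 357)
(I + (-3246 - 1*(-155))) + a = (5877 + (-3246 - 1*(-155))) + 357 = (5877 + (-3246 + 155)) + 357 = (5877 - 3091) + 357 = 2786 + 357 = 3143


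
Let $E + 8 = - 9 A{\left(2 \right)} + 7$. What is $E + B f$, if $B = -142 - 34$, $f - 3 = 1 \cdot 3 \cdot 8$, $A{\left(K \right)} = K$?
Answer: $-4771$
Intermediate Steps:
$f = 27$ ($f = 3 + 1 \cdot 3 \cdot 8 = 3 + 3 \cdot 8 = 3 + 24 = 27$)
$B = -176$ ($B = -142 - 34 = -176$)
$E = -19$ ($E = -8 + \left(\left(-9\right) 2 + 7\right) = -8 + \left(-18 + 7\right) = -8 - 11 = -19$)
$E + B f = -19 - 4752 = -4771$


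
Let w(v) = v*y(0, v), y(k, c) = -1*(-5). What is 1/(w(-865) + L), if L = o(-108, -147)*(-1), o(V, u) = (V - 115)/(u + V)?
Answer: -255/1103098 ≈ -0.00023117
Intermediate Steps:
y(k, c) = 5
o(V, u) = (-115 + V)/(V + u)
w(v) = 5*v (w(v) = v*5 = 5*v)
L = -223/255 (L = ((-115 - 108)/(-108 - 147))*(-1) = (-223/(-255))*(-1) = -1/255*(-223)*(-1) = (223/255)*(-1) = -223/255 ≈ -0.87451)
1/(w(-865) + L) = 1/(5*(-865) - 223/255) = 1/(-4325 - 223/255) = 1/(-1103098/255) = -255/1103098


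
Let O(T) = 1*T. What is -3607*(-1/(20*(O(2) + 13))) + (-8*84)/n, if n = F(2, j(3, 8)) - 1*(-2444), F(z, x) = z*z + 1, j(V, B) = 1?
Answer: 8631943/734700 ≈ 11.749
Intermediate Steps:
O(T) = T
F(z, x) = 1 + z**2 (F(z, x) = z**2 + 1 = 1 + z**2)
n = 2449 (n = (1 + 2**2) - 1*(-2444) = (1 + 4) + 2444 = 5 + 2444 = 2449)
-3607*(-1/(20*(O(2) + 13))) + (-8*84)/n = -3607*(-1/(20*(2 + 13))) - 8*84/2449 = -3607/(15*(-20)) - 672*1/2449 = -3607/(-300) - 672/2449 = -3607*(-1/300) - 672/2449 = 3607/300 - 672/2449 = 8631943/734700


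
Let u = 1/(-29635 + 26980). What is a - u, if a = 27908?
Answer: 74095741/2655 ≈ 27908.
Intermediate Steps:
u = -1/2655 (u = 1/(-2655) = -1/2655 ≈ -0.00037665)
a - u = 27908 - 1*(-1/2655) = 27908 + 1/2655 = 74095741/2655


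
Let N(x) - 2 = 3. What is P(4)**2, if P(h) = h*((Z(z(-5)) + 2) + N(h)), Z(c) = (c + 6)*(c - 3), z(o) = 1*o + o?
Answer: 55696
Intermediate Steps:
z(o) = 2*o (z(o) = o + o = 2*o)
Z(c) = (-3 + c)*(6 + c) (Z(c) = (6 + c)*(-3 + c) = (-3 + c)*(6 + c))
N(x) = 5 (N(x) = 2 + 3 = 5)
P(h) = 59*h (P(h) = h*(((-18 + (2*(-5))**2 + 3*(2*(-5))) + 2) + 5) = h*(((-18 + (-10)**2 + 3*(-10)) + 2) + 5) = h*(((-18 + 100 - 30) + 2) + 5) = h*((52 + 2) + 5) = h*(54 + 5) = h*59 = 59*h)
P(4)**2 = (59*4)**2 = 236**2 = 55696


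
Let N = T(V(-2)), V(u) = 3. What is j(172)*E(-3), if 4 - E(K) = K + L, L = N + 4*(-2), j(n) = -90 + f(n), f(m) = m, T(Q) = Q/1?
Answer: 984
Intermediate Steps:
T(Q) = Q (T(Q) = Q*1 = Q)
N = 3
j(n) = -90 + n
L = -5 (L = 3 + 4*(-2) = 3 - 8 = -5)
E(K) = 9 - K (E(K) = 4 - (K - 5) = 4 - (-5 + K) = 4 + (5 - K) = 9 - K)
j(172)*E(-3) = (-90 + 172)*(9 - 1*(-3)) = 82*(9 + 3) = 82*12 = 984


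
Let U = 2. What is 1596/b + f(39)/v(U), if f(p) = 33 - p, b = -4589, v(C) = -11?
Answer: 9978/50479 ≈ 0.19767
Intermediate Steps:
1596/b + f(39)/v(U) = 1596/(-4589) + (33 - 1*39)/(-11) = 1596*(-1/4589) + (33 - 39)*(-1/11) = -1596/4589 - 6*(-1/11) = -1596/4589 + 6/11 = 9978/50479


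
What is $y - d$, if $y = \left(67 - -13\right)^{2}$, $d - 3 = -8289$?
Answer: $14686$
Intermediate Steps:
$d = -8286$ ($d = 3 - 8289 = -8286$)
$y = 6400$ ($y = \left(67 + 13\right)^{2} = 80^{2} = 6400$)
$y - d = 6400 - -8286 = 6400 + 8286 = 14686$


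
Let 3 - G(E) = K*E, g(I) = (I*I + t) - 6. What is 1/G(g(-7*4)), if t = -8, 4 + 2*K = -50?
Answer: 1/20793 ≈ 4.8093e-5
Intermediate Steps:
K = -27 (K = -2 + (1/2)*(-50) = -2 - 25 = -27)
g(I) = -14 + I**2 (g(I) = (I*I - 8) - 6 = (I**2 - 8) - 6 = (-8 + I**2) - 6 = -14 + I**2)
G(E) = 3 + 27*E (G(E) = 3 - (-27)*E = 3 + 27*E)
1/G(g(-7*4)) = 1/(3 + 27*(-14 + (-7*4)**2)) = 1/(3 + 27*(-14 + (-28)**2)) = 1/(3 + 27*(-14 + 784)) = 1/(3 + 27*770) = 1/(3 + 20790) = 1/20793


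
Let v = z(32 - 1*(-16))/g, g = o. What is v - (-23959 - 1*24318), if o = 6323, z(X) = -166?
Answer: 305255305/6323 ≈ 48277.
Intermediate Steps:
g = 6323
v = -166/6323 ≈ -0.026253
v - (-23959 - 1*24318) = -166/6323 - (-23959 - 1*24318) = -166/6323 - (-23959 - 24318) = -166/6323 - 1*(-48277) = -166/6323 + 48277 = 305255305/6323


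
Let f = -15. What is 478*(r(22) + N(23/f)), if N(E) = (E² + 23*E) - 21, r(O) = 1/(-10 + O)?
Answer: -11579311/450 ≈ -25732.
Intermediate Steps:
N(E) = -21 + E² + 23*E
478*(r(22) + N(23/f)) = 478*(1/(-10 + 22) + (-21 + (23/(-15))² + 23*(23/(-15)))) = 478*(1/12 + (-21 + (23*(-1/15))² + 23*(23*(-1/15)))) = 478*(1/12 + (-21 + (-23/15)² + 23*(-23/15))) = 478*(1/12 + (-21 + 529/225 - 529/15)) = 478*(1/12 - 12131/225) = 478*(-48449/900) = -11579311/450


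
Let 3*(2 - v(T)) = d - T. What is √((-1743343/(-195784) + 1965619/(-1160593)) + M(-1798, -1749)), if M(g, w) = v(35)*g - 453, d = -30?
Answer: I*√4995163017764438020555232130/340838309868 ≈ 207.36*I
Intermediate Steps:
v(T) = 12 + T/3 (v(T) = 2 - (-30 - T)/3 = 2 + (10 + T/3) = 12 + T/3)
M(g, w) = -453 + 71*g/3 (M(g, w) = (12 + (⅓)*35)*g - 453 = (12 + 35/3)*g - 453 = 71*g/3 - 453 = -453 + 71*g/3)
√((-1743343/(-195784) + 1965619/(-1160593)) + M(-1798, -1749)) = √((-1743343/(-195784) + 1965619/(-1160593)) + (-453 + (71/3)*(-1798))) = √((-1743343*(-1/195784) + 1965619*(-1/1160593)) + (-453 - 127658/3)) = √((1743343/195784 - 1965619/1160593) - 129017/3) = √(1638474932103/227225539912 - 129017/3) = √(-29311042058030195/681676619736) = I*√4995163017764438020555232130/340838309868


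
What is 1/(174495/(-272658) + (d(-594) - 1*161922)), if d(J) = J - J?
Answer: -90886/14716501057 ≈ -6.1758e-6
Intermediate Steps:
d(J) = 0
1/(174495/(-272658) + (d(-594) - 1*161922)) = 1/(174495/(-272658) + (0 - 1*161922)) = 1/(174495*(-1/272658) + (0 - 161922)) = 1/(-58165/90886 - 161922) = 1/(-14716501057/90886) = -90886/14716501057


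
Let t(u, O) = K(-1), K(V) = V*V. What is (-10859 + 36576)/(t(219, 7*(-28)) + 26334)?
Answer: 25717/26335 ≈ 0.97653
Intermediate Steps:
K(V) = V**2
t(u, O) = 1 (t(u, O) = (-1)**2 = 1)
(-10859 + 36576)/(t(219, 7*(-28)) + 26334) = (-10859 + 36576)/(1 + 26334) = 25717/26335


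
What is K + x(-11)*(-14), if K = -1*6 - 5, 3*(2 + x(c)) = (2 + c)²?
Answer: -361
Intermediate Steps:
x(c) = -2 + (2 + c)²/3
K = -11 (K = -6 - 5 = -11)
K + x(-11)*(-14) = -11 + (-2 + (2 - 11)²/3)*(-14) = -11 + (-2 + (⅓)*(-9)²)*(-14) = -11 + (-2 + (⅓)*81)*(-14) = -11 + (-2 + 27)*(-14) = -11 + 25*(-14) = -11 - 350 = -361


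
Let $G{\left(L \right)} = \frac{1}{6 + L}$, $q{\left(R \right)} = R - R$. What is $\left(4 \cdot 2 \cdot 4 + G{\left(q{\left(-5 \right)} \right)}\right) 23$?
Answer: $\frac{4439}{6} \approx 739.83$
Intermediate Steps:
$q{\left(R \right)} = 0$
$\left(4 \cdot 2 \cdot 4 + G{\left(q{\left(-5 \right)} \right)}\right) 23 = \left(4 \cdot 2 \cdot 4 + \frac{1}{6 + 0}\right) 23 = \left(8 \cdot 4 + \frac{1}{6}\right) 23 = \left(32 + \frac{1}{6}\right) 23 = \frac{193}{6} \cdot 23 = \frac{4439}{6}$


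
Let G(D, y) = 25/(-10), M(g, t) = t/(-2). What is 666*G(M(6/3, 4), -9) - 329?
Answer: -1994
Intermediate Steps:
M(g, t) = -t/2 (M(g, t) = t*(-1/2) = -t/2)
G(D, y) = -5/2 (G(D, y) = 25*(-1/10) = -5/2)
666*G(M(6/3, 4), -9) - 329 = 666*(-5/2) - 329 = -1665 - 329 = -1994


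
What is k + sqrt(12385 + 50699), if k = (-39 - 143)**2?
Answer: 33124 + 2*sqrt(15771) ≈ 33375.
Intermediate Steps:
k = 33124 (k = (-182)**2 = 33124)
k + sqrt(12385 + 50699) = 33124 + sqrt(12385 + 50699) = 33124 + sqrt(63084) = 33124 + 2*sqrt(15771)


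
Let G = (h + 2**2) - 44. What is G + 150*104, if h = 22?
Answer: 15582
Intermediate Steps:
G = -18 (G = (22 + 2**2) - 44 = (22 + 4) - 44 = 26 - 44 = -18)
G + 150*104 = -18 + 150*104 = -18 + 15600 = 15582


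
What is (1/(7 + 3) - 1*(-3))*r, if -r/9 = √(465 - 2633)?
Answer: -279*I*√542/5 ≈ -1299.1*I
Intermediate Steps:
r = -18*I*√542 (r = -9*√(465 - 2633) = -18*I*√542 ≈ -419.06*I)
(1/(7 + 3) - 1*(-3))*r = (1/(7 + 3) - 1*(-3))*(-18*I*√542) = (1/10 + 3)*(-18*I*√542) = (⅒ + 3)*(-18*I*√542) = 31*(-18*I*√542)/10 = -279*I*√542/5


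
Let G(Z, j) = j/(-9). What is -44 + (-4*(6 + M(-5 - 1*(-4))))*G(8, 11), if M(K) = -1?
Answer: -176/9 ≈ -19.556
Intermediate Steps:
G(Z, j) = -j/9 (G(Z, j) = j*(-1/9) = -j/9)
-44 + (-4*(6 + M(-5 - 1*(-4))))*G(8, 11) = -44 + (-4*(6 - 1))*(-1/9*11) = -44 - 4*5*(-11/9) = -44 - 20*(-11/9) = -44 + 220/9 = -176/9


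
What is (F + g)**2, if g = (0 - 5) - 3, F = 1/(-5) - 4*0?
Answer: 1681/25 ≈ 67.240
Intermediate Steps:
F = -1/5 (F = -1/5 + 0 = -1/5 ≈ -0.20000)
g = -8 (g = -5 - 3 = -8)
(F + g)**2 = (-1/5 - 8)**2 = (-41/5)**2 = 1681/25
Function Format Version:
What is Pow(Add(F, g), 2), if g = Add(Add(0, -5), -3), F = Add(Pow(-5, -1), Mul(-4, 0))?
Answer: Rational(1681, 25) ≈ 67.240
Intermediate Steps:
F = Rational(-1, 5) (F = Add(Rational(-1, 5), 0) = Rational(-1, 5) ≈ -0.20000)
g = -8 (g = Add(-5, -3) = -8)
Pow(Add(F, g), 2) = Pow(Add(Rational(-1, 5), -8), 2) = Pow(Rational(-41, 5), 2) = Rational(1681, 25)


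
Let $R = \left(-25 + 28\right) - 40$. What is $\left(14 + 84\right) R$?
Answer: $-3626$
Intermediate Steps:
$R = -37$ ($R = 3 - 40 = -37$)
$\left(14 + 84\right) R = \left(14 + 84\right) \left(-37\right) = 98 \left(-37\right) = -3626$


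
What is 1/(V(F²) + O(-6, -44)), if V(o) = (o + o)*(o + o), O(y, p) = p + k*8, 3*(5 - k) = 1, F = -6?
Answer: 3/15532 ≈ 0.00019315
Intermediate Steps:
k = 14/3 (k = 5 - ⅓*1 = 5 - ⅓ = 14/3 ≈ 4.6667)
O(y, p) = 112/3 + p (O(y, p) = p + (14/3)*8 = p + 112/3 = 112/3 + p)
V(o) = 4*o² (V(o) = (2*o)*(2*o) = 4*o²)
1/(V(F²) + O(-6, -44)) = 1/(4*((-6)²)² + (112/3 - 44)) = 1/(4*36² - 20/3) = 1/(4*1296 - 20/3) = 1/(5184 - 20/3) = 1/(15532/3) = 3/15532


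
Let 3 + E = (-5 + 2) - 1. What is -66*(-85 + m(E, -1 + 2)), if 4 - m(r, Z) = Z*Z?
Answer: 5412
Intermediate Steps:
E = -7 (E = -3 + ((-5 + 2) - 1) = -3 + (-3 - 1) = -3 - 4 = -7)
m(r, Z) = 4 - Z**2 (m(r, Z) = 4 - Z*Z = 4 - Z**2)
-66*(-85 + m(E, -1 + 2)) = -66*(-85 + (4 - (-1 + 2)**2)) = -66*(-85 + (4 - 1*1**2)) = -66*(-85 + (4 - 1*1)) = -66*(-85 + (4 - 1)) = -66*(-85 + 3) = -66*(-82) = 5412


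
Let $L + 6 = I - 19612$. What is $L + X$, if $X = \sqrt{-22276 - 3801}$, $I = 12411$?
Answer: $-7207 + i \sqrt{26077} \approx -7207.0 + 161.48 i$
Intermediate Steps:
$L = -7207$ ($L = -6 + \left(12411 - 19612\right) = -6 - 7201 = -7207$)
$X = i \sqrt{26077}$ ($X = \sqrt{-26077} = i \sqrt{26077} \approx 161.48 i$)
$L + X = -7207 + i \sqrt{26077}$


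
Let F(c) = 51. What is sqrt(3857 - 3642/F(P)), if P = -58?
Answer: sqrt(1094035)/17 ≈ 61.527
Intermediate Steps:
sqrt(3857 - 3642/F(P)) = sqrt(3857 - 3642/51) = sqrt(3857 - 3642*1/51) = sqrt(3857 - 1214/17) = sqrt(64355/17) = sqrt(1094035)/17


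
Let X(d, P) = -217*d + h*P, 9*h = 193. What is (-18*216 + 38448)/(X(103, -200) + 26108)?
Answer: -311040/4787 ≈ -64.976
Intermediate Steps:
h = 193/9 (h = (⅑)*193 = 193/9 ≈ 21.444)
X(d, P) = -217*d + 193*P/9
(-18*216 + 38448)/(X(103, -200) + 26108) = (-18*216 + 38448)/((-217*103 + (193/9)*(-200)) + 26108) = (-3888 + 38448)/((-22351 - 38600/9) + 26108) = 34560/(-239759/9 + 26108) = 34560/(-4787/9) = 34560*(-9/4787) = -311040/4787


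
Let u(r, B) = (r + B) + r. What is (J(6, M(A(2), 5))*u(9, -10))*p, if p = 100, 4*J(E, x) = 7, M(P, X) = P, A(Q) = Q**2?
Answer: 1400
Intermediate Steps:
J(E, x) = 7/4 (J(E, x) = (1/4)*7 = 7/4)
u(r, B) = B + 2*r (u(r, B) = (B + r) + r = B + 2*r)
(J(6, M(A(2), 5))*u(9, -10))*p = (7*(-10 + 2*9)/4)*100 = (7*(-10 + 18)/4)*100 = ((7/4)*8)*100 = 14*100 = 1400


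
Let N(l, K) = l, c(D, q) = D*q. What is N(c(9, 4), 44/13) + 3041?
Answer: 3077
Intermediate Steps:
N(c(9, 4), 44/13) + 3041 = 9*4 + 3041 = 36 + 3041 = 3077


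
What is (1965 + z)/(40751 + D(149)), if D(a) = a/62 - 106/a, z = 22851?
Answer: 229250208/376473367 ≈ 0.60894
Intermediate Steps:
D(a) = -106/a + a/62 (D(a) = a*(1/62) - 106/a = a/62 - 106/a = -106/a + a/62)
(1965 + z)/(40751 + D(149)) = (1965 + 22851)/(40751 + (-106/149 + (1/62)*149)) = 24816/(40751 + (-106*1/149 + 149/62)) = 24816/(40751 + (-106/149 + 149/62)) = 24816/(40751 + 15629/9238) = 24816/(376473367/9238) = 24816*(9238/376473367) = 229250208/376473367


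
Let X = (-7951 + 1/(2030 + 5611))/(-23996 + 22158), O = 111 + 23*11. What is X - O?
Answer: -2525659961/7022079 ≈ -359.67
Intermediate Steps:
O = 364 (O = 111 + 253 = 364)
X = 30376795/7022079 (X = (-7951 + 1/7641)/(-1838) = (-7951 + 1/7641)*(-1/1838) = -60753590/7641*(-1/1838) = 30376795/7022079 ≈ 4.3259)
X - O = 30376795/7022079 - 1*364 = 30376795/7022079 - 364 = -2525659961/7022079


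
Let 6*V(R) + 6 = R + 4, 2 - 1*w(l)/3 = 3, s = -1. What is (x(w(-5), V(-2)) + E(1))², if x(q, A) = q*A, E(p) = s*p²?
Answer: 1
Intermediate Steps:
w(l) = -3 (w(l) = 6 - 3*3 = 6 - 9 = -3)
E(p) = -p²
V(R) = -⅓ + R/6 (V(R) = -1 + (R + 4)/6 = -1 + (4 + R)/6 = -1 + (⅔ + R/6) = -⅓ + R/6)
x(q, A) = A*q
(x(w(-5), V(-2)) + E(1))² = ((-⅓ + (⅙)*(-2))*(-3) - 1*1²)² = ((-⅓ - ⅓)*(-3) - 1*1)² = (-⅔*(-3) - 1)² = (2 - 1)² = 1² = 1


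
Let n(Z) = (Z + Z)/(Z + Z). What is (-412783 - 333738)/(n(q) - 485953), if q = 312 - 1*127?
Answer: 746521/485952 ≈ 1.5362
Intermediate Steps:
q = 185 (q = 312 - 127 = 185)
n(Z) = 1 (n(Z) = (2*Z)/((2*Z)) = (2*Z)*(1/(2*Z)) = 1)
(-412783 - 333738)/(n(q) - 485953) = (-412783 - 333738)/(1 - 485953) = -746521/(-485952) = -746521*(-1/485952) = 746521/485952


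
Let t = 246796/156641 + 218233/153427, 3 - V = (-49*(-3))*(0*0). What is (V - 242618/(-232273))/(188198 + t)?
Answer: 22577450628827959/1050577006737409240063 ≈ 2.1491e-5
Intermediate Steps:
V = 3 (V = 3 - (-49*(-3))*0*0 = 3 - 147*0 = 3 - 1*0 = 3 + 0 = 3)
t = 72049405245/24032958707 (t = 246796*(1/156641) + 218233*(1/153427) = 246796/156641 + 218233/153427 = 72049405245/24032958707 ≈ 2.9979)
(V - 242618/(-232273))/(188198 + t) = (3 - 242618/(-232273))/(188198 + 72049405245/24032958707) = (3 - 242618*(-1/232273))/(4523026812145231/24032958707) = (3 + 242618/232273)*(24032958707/4523026812145231) = (939437/232273)*(24032958707/4523026812145231) = 22577450628827959/1050577006737409240063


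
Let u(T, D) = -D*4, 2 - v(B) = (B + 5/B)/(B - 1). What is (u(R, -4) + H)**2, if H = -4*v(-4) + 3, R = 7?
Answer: 5776/25 ≈ 231.04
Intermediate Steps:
v(B) = 2 - (B + 5/B)/(-1 + B) (v(B) = 2 - (B + 5/B)/(B - 1) = 2 - (B + 5/B)/(-1 + B))
u(T, D) = -4*D
H = -4/5 (H = -4*(-5 + (-4)**2 - 2*(-4))/((-4)*(-1 - 4)) + 3 = -(-1)*(-5 + 16 + 8)/(-5) + 3 = -(-1)*(-1)*19/5 + 3 = -4*19/20 + 3 = -19/5 + 3 = -4/5 ≈ -0.80000)
(u(R, -4) + H)**2 = (-4*(-4) - 4/5)**2 = (16 - 4/5)**2 = (76/5)**2 = 5776/25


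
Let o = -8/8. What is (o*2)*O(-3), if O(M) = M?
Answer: 6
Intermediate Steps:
o = -1 (o = -8*1/8 = -1)
(o*2)*O(-3) = -1*2*(-3) = -2*(-3) = 6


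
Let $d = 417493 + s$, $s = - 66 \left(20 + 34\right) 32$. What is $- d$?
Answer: $-303445$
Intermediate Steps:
$s = -114048$ ($s = \left(-66\right) 54 \cdot 32 = \left(-3564\right) 32 = -114048$)
$d = 303445$ ($d = 417493 - 114048 = 303445$)
$- d = \left(-1\right) 303445 = -303445$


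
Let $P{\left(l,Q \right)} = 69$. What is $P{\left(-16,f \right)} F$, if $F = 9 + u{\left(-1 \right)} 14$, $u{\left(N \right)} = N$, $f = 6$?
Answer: $-345$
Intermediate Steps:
$F = -5$ ($F = 9 - 14 = -5$)
$P{\left(-16,f \right)} F = 69 \left(-5\right) = -345$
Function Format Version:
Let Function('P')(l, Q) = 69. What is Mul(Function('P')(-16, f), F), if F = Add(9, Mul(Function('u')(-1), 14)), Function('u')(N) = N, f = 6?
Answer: -345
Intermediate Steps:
F = -5 (F = Add(9, Mul(-1, 14)) = Add(9, -14) = -5)
Mul(Function('P')(-16, f), F) = Mul(69, -5) = -345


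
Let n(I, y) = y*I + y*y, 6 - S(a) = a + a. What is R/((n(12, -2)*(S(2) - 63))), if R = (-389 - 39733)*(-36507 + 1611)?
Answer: 350024328/305 ≈ 1.1476e+6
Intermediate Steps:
S(a) = 6 - 2*a (S(a) = 6 - (a + a) = 6 - 2*a)
n(I, y) = y**2 + I*y (n(I, y) = I*y + y**2 = y**2 + I*y)
R = 1400097312 (R = -40122*(-34896) = 1400097312)
R/((n(12, -2)*(S(2) - 63))) = 1400097312/(((-2*(12 - 2))*((6 - 2*2) - 63))) = 1400097312/(((-2*10)*((6 - 4) - 63))) = 1400097312/((-20*(2 - 63))) = 1400097312/((-20*(-61))) = 1400097312/1220 = 1400097312*(1/1220) = 350024328/305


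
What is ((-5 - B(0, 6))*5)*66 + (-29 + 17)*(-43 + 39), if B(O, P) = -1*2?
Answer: -942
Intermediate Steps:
B(O, P) = -2
((-5 - B(0, 6))*5)*66 + (-29 + 17)*(-43 + 39) = ((-5 - 1*(-2))*5)*66 + (-29 + 17)*(-43 + 39) = ((-5 + 2)*5)*66 - 12*(-4) = -3*5*66 + 48 = -15*66 + 48 = -990 + 48 = -942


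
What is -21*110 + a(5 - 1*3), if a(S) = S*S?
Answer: -2306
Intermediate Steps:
a(S) = S²
-21*110 + a(5 - 1*3) = -21*110 + (5 - 1*3)² = -2310 + (5 - 3)² = -2310 + 2² = -2310 + 4 = -2306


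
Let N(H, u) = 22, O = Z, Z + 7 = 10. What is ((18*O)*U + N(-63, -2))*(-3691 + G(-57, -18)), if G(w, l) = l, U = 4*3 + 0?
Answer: -2485030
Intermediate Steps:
Z = 3 (Z = -7 + 10 = 3)
O = 3
U = 12 (U = 12 + 0 = 12)
((18*O)*U + N(-63, -2))*(-3691 + G(-57, -18)) = ((18*3)*12 + 22)*(-3691 - 18) = (54*12 + 22)*(-3709) = (648 + 22)*(-3709) = 670*(-3709) = -2485030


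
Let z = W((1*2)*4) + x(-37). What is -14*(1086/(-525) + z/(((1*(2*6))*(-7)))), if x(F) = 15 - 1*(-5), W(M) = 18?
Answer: 2647/75 ≈ 35.293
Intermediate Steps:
x(F) = 20 (x(F) = 15 + 5 = 20)
z = 38 (z = 18 + 20 = 38)
-14*(1086/(-525) + z/(((1*(2*6))*(-7)))) = -14*(1086/(-525) + 38/(((1*(2*6))*(-7)))) = -14*(1086*(-1/525) + 38/(((1*12)*(-7)))) = -14*(-362/175 + 38/((12*(-7)))) = -14*(-362/175 + 38/(-84)) = -14*(-362/175 + 38*(-1/84)) = -14*(-362/175 - 19/42) = -14*(-2647/1050) = 2647/75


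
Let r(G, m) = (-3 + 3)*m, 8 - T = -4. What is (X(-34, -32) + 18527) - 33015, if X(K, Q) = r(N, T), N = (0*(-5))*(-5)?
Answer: -14488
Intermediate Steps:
T = 12 (T = 8 - 1*(-4) = 8 + 4 = 12)
N = 0 (N = 0*(-5) = 0)
r(G, m) = 0 (r(G, m) = 0*m = 0)
X(K, Q) = 0
(X(-34, -32) + 18527) - 33015 = (0 + 18527) - 33015 = 18527 - 33015 = -14488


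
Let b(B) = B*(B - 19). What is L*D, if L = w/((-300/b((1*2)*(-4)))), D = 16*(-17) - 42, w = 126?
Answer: 712152/25 ≈ 28486.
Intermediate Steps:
b(B) = B*(-19 + B)
D = -314 (D = -272 - 42 = -314)
L = -2268/25 (L = 126/((-300*(-1/(8*(-19 + (1*2)*(-4)))))) = 126/((-300*(-1/(8*(-19 + 2*(-4)))))) = 126/((-300*(-1/(8*(-19 - 8))))) = 126/((-300/((-8*(-27))))) = 126/((-300/216)) = 126/((-300*1/216)) = 126/(-25/18) = 126*(-18/25) = -2268/25 ≈ -90.720)
L*D = -2268/25*(-314) = 712152/25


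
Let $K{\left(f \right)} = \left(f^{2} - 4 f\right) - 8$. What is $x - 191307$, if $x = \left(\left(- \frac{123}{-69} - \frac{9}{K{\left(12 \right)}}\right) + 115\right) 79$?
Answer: $- \frac{368548649}{2024} \approx -1.8209 \cdot 10^{5}$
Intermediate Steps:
$K{\left(f \right)} = -8 + f^{2} - 4 f$
$x = \frac{18656719}{2024}$ ($x = \left(\left(- \frac{123}{-69} - \frac{9}{-8 + 12^{2} - 48}\right) + 115\right) 79 = \left(\left(\left(-123\right) \left(- \frac{1}{69}\right) - \frac{9}{-8 + 144 - 48}\right) + 115\right) 79 = \left(\left(\frac{41}{23} - \frac{9}{88}\right) + 115\right) 79 = \left(\frac{3401}{2024} + 115\right) 79 = \frac{236161}{2024} \cdot 79 = \frac{18656719}{2024} \approx 9217.8$)
$x - 191307 = \frac{18656719}{2024} - 191307 = - \frac{368548649}{2024}$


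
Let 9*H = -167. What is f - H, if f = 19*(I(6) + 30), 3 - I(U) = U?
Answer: 4784/9 ≈ 531.56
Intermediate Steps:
H = -167/9 (H = (⅑)*(-167) = -167/9 ≈ -18.556)
I(U) = 3 - U
f = 513 (f = 19*((3 - 1*6) + 30) = 19*((3 - 6) + 30) = 19*(-3 + 30) = 19*27 = 513)
f - H = 513 - 1*(-167/9) = 513 + 167/9 = 4784/9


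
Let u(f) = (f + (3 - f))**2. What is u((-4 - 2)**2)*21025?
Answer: 189225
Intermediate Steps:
u(f) = 9 (u(f) = 3**2 = 9)
u((-4 - 2)**2)*21025 = 9*21025 = 189225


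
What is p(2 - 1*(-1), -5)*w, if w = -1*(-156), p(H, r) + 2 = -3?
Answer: -780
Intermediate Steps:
p(H, r) = -5 (p(H, r) = -2 - 3 = -5)
w = 156
p(2 - 1*(-1), -5)*w = -5*156 = -780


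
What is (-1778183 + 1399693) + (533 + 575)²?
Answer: 849174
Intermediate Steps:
(-1778183 + 1399693) + (533 + 575)² = -378490 + 1108² = -378490 + 1227664 = 849174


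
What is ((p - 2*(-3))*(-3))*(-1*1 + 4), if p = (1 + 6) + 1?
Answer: -126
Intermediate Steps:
p = 8 (p = 7 + 1 = 8)
((p - 2*(-3))*(-3))*(-1*1 + 4) = ((8 - 2*(-3))*(-3))*(-1*1 + 4) = ((8 + 6)*(-3))*(-1 + 4) = (14*(-3))*3 = -42*3 = -126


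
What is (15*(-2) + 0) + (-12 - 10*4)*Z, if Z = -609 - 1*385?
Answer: 51658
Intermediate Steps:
Z = -994 (Z = -609 - 385 = -994)
(15*(-2) + 0) + (-12 - 10*4)*Z = (15*(-2) + 0) + (-12 - 10*4)*(-994) = (-30 + 0) + (-12 - 40)*(-994) = -30 - 52*(-994) = -30 + 51688 = 51658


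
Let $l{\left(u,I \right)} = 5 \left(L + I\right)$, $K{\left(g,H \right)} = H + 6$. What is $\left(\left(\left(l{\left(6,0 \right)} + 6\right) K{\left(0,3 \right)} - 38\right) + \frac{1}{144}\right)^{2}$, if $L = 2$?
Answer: $\frac{233020225}{20736} \approx 11237.0$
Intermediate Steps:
$K{\left(g,H \right)} = 6 + H$
$l{\left(u,I \right)} = 10 + 5 I$ ($l{\left(u,I \right)} = 5 \left(2 + I\right) = 10 + 5 I$)
$\left(\left(\left(l{\left(6,0 \right)} + 6\right) K{\left(0,3 \right)} - 38\right) + \frac{1}{144}\right)^{2} = \left(\left(\left(\left(10 + 5 \cdot 0\right) + 6\right) \left(6 + 3\right) - 38\right) + \frac{1}{144}\right)^{2} = \left(\left(\left(\left(10 + 0\right) + 6\right) 9 - 38\right) + \frac{1}{144}\right)^{2} = \left(\left(\left(10 + 6\right) 9 - 38\right) + \frac{1}{144}\right)^{2} = \left(\left(16 \cdot 9 - 38\right) + \frac{1}{144}\right)^{2} = \left(\left(144 - 38\right) + \frac{1}{144}\right)^{2} = \left(106 + \frac{1}{144}\right)^{2} = \left(\frac{15265}{144}\right)^{2} = \frac{233020225}{20736}$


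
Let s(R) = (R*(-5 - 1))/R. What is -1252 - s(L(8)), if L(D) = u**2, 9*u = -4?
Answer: -1246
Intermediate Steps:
u = -4/9 (u = (1/9)*(-4) = -4/9 ≈ -0.44444)
L(D) = 16/81 (L(D) = (-4/9)**2 = 16/81)
s(R) = -6 (s(R) = (R*(-6))/R = (-6*R)/R = -6)
-1252 - s(L(8)) = -1252 - 1*(-6) = -1252 + 6 = -1246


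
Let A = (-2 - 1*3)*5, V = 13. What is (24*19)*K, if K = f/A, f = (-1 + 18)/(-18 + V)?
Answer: 7752/125 ≈ 62.016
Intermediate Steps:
A = -25 (A = (-2 - 3)*5 = -5*5 = -25)
f = -17/5 (f = (-1 + 18)/(-18 + 13) = 17/(-5) = 17*(-⅕) = -17/5 ≈ -3.4000)
K = 17/125 (K = -17/5/(-25) = -17/5*(-1/25) = 17/125 ≈ 0.13600)
(24*19)*K = (24*19)*(17/125) = 456*(17/125) = 7752/125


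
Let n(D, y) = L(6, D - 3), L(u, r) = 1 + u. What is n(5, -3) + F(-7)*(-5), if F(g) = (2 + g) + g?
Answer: 67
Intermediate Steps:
F(g) = 2 + 2*g
n(D, y) = 7 (n(D, y) = 1 + 6 = 7)
n(5, -3) + F(-7)*(-5) = 7 + (2 + 2*(-7))*(-5) = 7 + (2 - 14)*(-5) = 7 - 12*(-5) = 7 + 60 = 67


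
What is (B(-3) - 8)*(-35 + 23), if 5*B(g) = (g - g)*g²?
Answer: 96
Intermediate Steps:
B(g) = 0 (B(g) = ((g - g)*g²)/5 = (0*g²)/5 = (⅕)*0 = 0)
(B(-3) - 8)*(-35 + 23) = (0 - 8)*(-35 + 23) = -8*(-12) = 96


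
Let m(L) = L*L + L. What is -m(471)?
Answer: -222312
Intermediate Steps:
m(L) = L + L² (m(L) = L² + L = L + L²)
-m(471) = -471*(1 + 471) = -471*472 = -1*222312 = -222312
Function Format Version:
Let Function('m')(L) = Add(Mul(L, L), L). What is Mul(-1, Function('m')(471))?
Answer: -222312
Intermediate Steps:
Function('m')(L) = Add(L, Pow(L, 2)) (Function('m')(L) = Add(Pow(L, 2), L) = Add(L, Pow(L, 2)))
Mul(-1, Function('m')(471)) = Mul(-1, Mul(471, Add(1, 471))) = Mul(-1, Mul(471, 472)) = Mul(-1, 222312) = -222312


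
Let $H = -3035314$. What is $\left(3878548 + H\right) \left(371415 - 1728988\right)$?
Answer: $-1144751711082$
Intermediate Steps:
$\left(3878548 + H\right) \left(371415 - 1728988\right) = \left(3878548 - 3035314\right) \left(371415 - 1728988\right) = 843234 \left(-1357573\right) = -1144751711082$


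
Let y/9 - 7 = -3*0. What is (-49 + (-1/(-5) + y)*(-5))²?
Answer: 133225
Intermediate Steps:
y = 63 (y = 63 + 9*(-3*0) = 63 + 9*0 = 63 + 0 = 63)
(-49 + (-1/(-5) + y)*(-5))² = (-49 + (-1/(-5) + 63)*(-5))² = (-49 + (-1*(-⅕) + 63)*(-5))² = (-49 + (⅕ + 63)*(-5))² = (-49 + (316/5)*(-5))² = (-49 - 316)² = (-365)² = 133225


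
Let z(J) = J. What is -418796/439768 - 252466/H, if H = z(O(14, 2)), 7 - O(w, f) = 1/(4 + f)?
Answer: -23791999213/643946 ≈ -36947.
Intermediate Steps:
O(w, f) = 7 - 1/(4 + f)
H = 41/6 (H = (27 + 7*2)/(4 + 2) = (27 + 14)/6 = (1/6)*41 = 41/6 ≈ 6.8333)
-418796/439768 - 252466/H = -418796/439768 - 252466/41/6 = -418796*1/439768 - 252466*6/41 = -14957/15706 - 1514796/41 = -23791999213/643946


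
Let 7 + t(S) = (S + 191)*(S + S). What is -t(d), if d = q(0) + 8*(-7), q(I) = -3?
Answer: 15583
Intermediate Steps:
d = -59 (d = -3 + 8*(-7) = -3 - 56 = -59)
t(S) = -7 + 2*S*(191 + S) (t(S) = -7 + (S + 191)*(S + S) = -7 + (191 + S)*(2*S) = -7 + 2*S*(191 + S))
-t(d) = -(-7 + 2*(-59)**2 + 382*(-59)) = -(-7 + 2*3481 - 22538) = -(-7 + 6962 - 22538) = -1*(-15583) = 15583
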